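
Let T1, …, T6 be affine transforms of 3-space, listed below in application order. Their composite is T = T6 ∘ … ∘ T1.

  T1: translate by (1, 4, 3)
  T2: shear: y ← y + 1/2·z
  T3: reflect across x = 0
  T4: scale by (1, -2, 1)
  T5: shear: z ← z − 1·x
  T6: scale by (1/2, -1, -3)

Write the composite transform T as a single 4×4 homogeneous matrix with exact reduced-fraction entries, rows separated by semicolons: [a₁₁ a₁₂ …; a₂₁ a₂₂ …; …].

T = [-1/2 0 0 -1/2; 0 2 1 11; -3 0 -3 -12; 0 0 0 1]

T1 = [1 0 0 1; 0 1 0 4; 0 0 1 3; 0 0 0 1]
T2·T1 = [1 0 0 1; 0 1 1/2 11/2; 0 0 1 3; 0 0 0 1]
T3·…·T1 = [-1 0 0 -1; 0 1 1/2 11/2; 0 0 1 3; 0 0 0 1]
T4·…·T1 = [-1 0 0 -1; 0 -2 -1 -11; 0 0 1 3; 0 0 0 1]
T5·…·T1 = [-1 0 0 -1; 0 -2 -1 -11; 1 0 1 4; 0 0 0 1]
T6·…·T1 = [-1/2 0 0 -1/2; 0 2 1 11; -3 0 -3 -12; 0 0 0 1]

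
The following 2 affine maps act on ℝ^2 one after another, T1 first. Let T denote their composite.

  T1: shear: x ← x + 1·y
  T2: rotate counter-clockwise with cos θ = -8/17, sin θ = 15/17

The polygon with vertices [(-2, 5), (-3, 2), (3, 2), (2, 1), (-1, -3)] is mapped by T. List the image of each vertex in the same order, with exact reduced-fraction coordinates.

image vertices: (-99/17, 5/17), (-22/17, -31/17), (-70/17, 59/17), (-39/17, 37/17), (77/17, -36/17)

T1 shear: x ← x + 1·y: (-2, 5) → (3, 5); (-3, 2) → (-1, 2); (3, 2) → (5, 2); (2, 1) → (3, 1); (-1, -3) → (-4, -3)
T2 rotate counter-clockwise with cos θ = -8/17, sin θ = 15/17: (3, 5) → (-99/17, 5/17); (-1, 2) → (-22/17, -31/17); (5, 2) → (-70/17, 59/17); (3, 1) → (-39/17, 37/17); (-4, -3) → (77/17, -36/17)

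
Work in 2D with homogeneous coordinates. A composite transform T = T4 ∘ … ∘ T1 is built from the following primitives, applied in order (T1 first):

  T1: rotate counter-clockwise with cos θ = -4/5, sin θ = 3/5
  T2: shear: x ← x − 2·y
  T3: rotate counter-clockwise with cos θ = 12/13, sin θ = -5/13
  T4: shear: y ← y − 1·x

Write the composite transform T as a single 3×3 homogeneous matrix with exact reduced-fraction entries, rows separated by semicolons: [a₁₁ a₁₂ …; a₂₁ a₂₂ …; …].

T = [-21/13 8/13 0; 191/65 -113/65 0; 0 0 1]

T1 = [-4/5 -3/5 0; 3/5 -4/5 0; 0 0 1]
T2·T1 = [-2 1 0; 3/5 -4/5 0; 0 0 1]
T3·…·T1 = [-21/13 8/13 0; 86/65 -73/65 0; 0 0 1]
T4·…·T1 = [-21/13 8/13 0; 191/65 -113/65 0; 0 0 1]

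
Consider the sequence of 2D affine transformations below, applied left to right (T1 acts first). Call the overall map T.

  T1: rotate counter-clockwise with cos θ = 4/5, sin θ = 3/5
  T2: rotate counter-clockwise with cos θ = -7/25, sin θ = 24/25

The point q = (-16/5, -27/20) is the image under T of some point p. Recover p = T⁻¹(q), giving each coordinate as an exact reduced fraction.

p = (7/4, 3)

T1 = [4/5 -3/5 0; 3/5 4/5 0; 0 0 1]
T2·T1 = [-4/5 -3/5 0; 3/5 -4/5 0; 0 0 1]
det M = 1; M⁻¹ = [-4/5 3/5 0; -3/5 -4/5 0; 0 0 1]
M⁻¹ · (-16/5, -27/20)ᵀ = (7/4, 3)ᵀ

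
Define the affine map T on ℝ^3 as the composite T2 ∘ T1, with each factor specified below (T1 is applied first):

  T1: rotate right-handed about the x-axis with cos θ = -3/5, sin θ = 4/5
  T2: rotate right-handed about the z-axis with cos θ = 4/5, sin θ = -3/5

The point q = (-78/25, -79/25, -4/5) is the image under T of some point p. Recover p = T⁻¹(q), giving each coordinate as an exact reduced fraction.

p = (-3/5, 2, 4)

T1 = [1 0 0 0; 0 -3/5 -4/5 0; 0 4/5 -3/5 0; 0 0 0 1]
T2·T1 = [4/5 -9/25 -12/25 0; -3/5 -12/25 -16/25 0; 0 4/5 -3/5 0; 0 0 0 1]
det M = 1; M⁻¹ = [4/5 -3/5 0 0; -9/25 -12/25 4/5 0; -12/25 -16/25 -3/5 0; 0 0 0 1]
M⁻¹ · (-78/25, -79/25, -4/5)ᵀ = (-3/5, 2, 4)ᵀ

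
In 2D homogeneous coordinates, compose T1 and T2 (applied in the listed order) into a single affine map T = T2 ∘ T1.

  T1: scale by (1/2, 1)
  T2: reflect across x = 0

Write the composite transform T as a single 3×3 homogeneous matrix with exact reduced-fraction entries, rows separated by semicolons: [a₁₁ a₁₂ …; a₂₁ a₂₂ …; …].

T = [-1/2 0 0; 0 1 0; 0 0 1]

T1 = [1/2 0 0; 0 1 0; 0 0 1]
T2·T1 = [-1/2 0 0; 0 1 0; 0 0 1]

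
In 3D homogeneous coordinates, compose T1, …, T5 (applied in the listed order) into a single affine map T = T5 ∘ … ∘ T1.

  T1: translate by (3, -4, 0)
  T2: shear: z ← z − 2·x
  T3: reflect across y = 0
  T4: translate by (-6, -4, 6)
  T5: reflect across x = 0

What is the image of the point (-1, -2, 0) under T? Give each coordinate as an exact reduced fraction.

T1 translate by (3, -4, 0): (-1, -2, 0) → (2, -6, 0)
T2 shear: z ← z − 2·x: (2, -6, 0) → (2, -6, -4)
T3 reflect across y = 0: (2, -6, -4) → (2, 6, -4)
T4 translate by (-6, -4, 6): (2, 6, -4) → (-4, 2, 2)
T5 reflect across x = 0: (-4, 2, 2) → (4, 2, 2)

T(p) = (4, 2, 2)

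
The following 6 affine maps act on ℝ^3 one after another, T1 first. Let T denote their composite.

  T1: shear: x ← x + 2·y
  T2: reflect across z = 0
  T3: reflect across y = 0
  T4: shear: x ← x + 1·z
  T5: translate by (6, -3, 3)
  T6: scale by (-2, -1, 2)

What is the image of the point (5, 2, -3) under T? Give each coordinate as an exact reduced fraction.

T1 shear: x ← x + 2·y: (5, 2, -3) → (9, 2, -3)
T2 reflect across z = 0: (9, 2, -3) → (9, 2, 3)
T3 reflect across y = 0: (9, 2, 3) → (9, -2, 3)
T4 shear: x ← x + 1·z: (9, -2, 3) → (12, -2, 3)
T5 translate by (6, -3, 3): (12, -2, 3) → (18, -5, 6)
T6 scale by (-2, -1, 2): (18, -5, 6) → (-36, 5, 12)

T(p) = (-36, 5, 12)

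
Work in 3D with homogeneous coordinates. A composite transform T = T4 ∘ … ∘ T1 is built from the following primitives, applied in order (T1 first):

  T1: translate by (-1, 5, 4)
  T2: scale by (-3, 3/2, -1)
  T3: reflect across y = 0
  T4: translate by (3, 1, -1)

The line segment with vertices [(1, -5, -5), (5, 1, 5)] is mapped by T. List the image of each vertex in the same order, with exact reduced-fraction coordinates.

image vertices: (3, 1, 0), (-9, -8, -10)

T1 translate by (-1, 5, 4): (1, -5, -5) → (0, 0, -1); (5, 1, 5) → (4, 6, 9)
T2 scale by (-3, 3/2, -1): (0, 0, -1) → (0, 0, 1); (4, 6, 9) → (-12, 9, -9)
T3 reflect across y = 0: (0, 0, 1) → (0, 0, 1); (-12, 9, -9) → (-12, -9, -9)
T4 translate by (3, 1, -1): (0, 0, 1) → (3, 1, 0); (-12, -9, -9) → (-9, -8, -10)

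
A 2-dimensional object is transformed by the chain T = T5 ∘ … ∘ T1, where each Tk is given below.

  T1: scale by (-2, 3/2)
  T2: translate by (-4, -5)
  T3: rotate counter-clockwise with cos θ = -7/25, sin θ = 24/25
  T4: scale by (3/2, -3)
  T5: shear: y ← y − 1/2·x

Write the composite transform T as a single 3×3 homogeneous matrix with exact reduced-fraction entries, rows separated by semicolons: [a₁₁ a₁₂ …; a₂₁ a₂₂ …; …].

T1 = [-2 0 0; 0 3/2 0; 0 0 1]
T2·T1 = [-2 0 -4; 0 3/2 -5; 0 0 1]
T3·…·T1 = [14/25 -36/25 148/25; -48/25 -21/50 -61/25; 0 0 1]
T4·…·T1 = [21/25 -54/25 222/25; 144/25 63/50 183/25; 0 0 1]
T5·…·T1 = [21/25 -54/25 222/25; 267/50 117/50 72/25; 0 0 1]

T = [21/25 -54/25 222/25; 267/50 117/50 72/25; 0 0 1]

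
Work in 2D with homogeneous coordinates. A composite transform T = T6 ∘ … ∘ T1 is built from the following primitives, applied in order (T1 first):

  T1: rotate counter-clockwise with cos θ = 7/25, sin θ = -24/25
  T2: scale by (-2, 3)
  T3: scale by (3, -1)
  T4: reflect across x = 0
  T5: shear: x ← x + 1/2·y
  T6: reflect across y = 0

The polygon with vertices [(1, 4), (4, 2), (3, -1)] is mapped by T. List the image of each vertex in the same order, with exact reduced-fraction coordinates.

image vertices: (612/25, 12/25), (579/25, -246/25), (201/50, -237/25)

T1 rotate counter-clockwise with cos θ = 7/25, sin θ = -24/25: (1, 4) → (103/25, 4/25); (4, 2) → (76/25, -82/25); (3, -1) → (-3/25, -79/25)
T2 scale by (-2, 3): (103/25, 4/25) → (-206/25, 12/25); (76/25, -82/25) → (-152/25, -246/25); (-3/25, -79/25) → (6/25, -237/25)
T3 scale by (3, -1): (-206/25, 12/25) → (-618/25, -12/25); (-152/25, -246/25) → (-456/25, 246/25); (6/25, -237/25) → (18/25, 237/25)
T4 reflect across x = 0: (-618/25, -12/25) → (618/25, -12/25); (-456/25, 246/25) → (456/25, 246/25); (18/25, 237/25) → (-18/25, 237/25)
T5 shear: x ← x + 1/2·y: (618/25, -12/25) → (612/25, -12/25); (456/25, 246/25) → (579/25, 246/25); (-18/25, 237/25) → (201/50, 237/25)
T6 reflect across y = 0: (612/25, -12/25) → (612/25, 12/25); (579/25, 246/25) → (579/25, -246/25); (201/50, 237/25) → (201/50, -237/25)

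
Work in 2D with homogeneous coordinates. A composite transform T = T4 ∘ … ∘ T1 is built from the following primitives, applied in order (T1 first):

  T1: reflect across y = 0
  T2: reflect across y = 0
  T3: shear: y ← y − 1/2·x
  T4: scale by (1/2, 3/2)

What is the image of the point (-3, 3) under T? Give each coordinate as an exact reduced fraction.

T1 reflect across y = 0: (-3, 3) → (-3, -3)
T2 reflect across y = 0: (-3, -3) → (-3, 3)
T3 shear: y ← y − 1/2·x: (-3, 3) → (-3, 9/2)
T4 scale by (1/2, 3/2): (-3, 9/2) → (-3/2, 27/4)

T(p) = (-3/2, 27/4)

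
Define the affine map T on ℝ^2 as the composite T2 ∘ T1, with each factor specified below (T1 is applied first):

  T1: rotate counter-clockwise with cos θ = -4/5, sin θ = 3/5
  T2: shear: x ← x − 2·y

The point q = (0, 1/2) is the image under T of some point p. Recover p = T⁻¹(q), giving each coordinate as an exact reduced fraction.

p = (-1/2, -1)

T1 = [-4/5 -3/5 0; 3/5 -4/5 0; 0 0 1]
T2·T1 = [-2 1 0; 3/5 -4/5 0; 0 0 1]
det M = 1; M⁻¹ = [-4/5 -1 0; -3/5 -2 0; 0 0 1]
M⁻¹ · (0, 1/2)ᵀ = (-1/2, -1)ᵀ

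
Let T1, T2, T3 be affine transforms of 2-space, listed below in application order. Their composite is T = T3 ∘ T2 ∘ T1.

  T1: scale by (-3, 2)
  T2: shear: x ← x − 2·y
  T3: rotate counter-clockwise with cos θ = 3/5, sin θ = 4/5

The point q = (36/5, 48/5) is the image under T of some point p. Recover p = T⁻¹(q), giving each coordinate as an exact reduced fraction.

T1 = [-3 0 0; 0 2 0; 0 0 1]
T2·T1 = [-3 -4 0; 0 2 0; 0 0 1]
T3·…·T1 = [-9/5 -4 0; -12/5 -2 0; 0 0 1]
det M = -6; M⁻¹ = [1/3 -2/3 0; -2/5 3/10 0; 0 0 1]
M⁻¹ · (36/5, 48/5)ᵀ = (-4, 0)ᵀ

p = (-4, 0)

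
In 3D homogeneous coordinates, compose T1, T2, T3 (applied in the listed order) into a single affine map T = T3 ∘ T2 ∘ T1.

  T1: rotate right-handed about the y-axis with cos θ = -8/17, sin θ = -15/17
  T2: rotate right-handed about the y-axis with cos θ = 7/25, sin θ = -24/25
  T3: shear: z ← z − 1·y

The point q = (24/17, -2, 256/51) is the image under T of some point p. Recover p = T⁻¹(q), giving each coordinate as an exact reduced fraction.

p = (-2, -2, -8/3)

T1 = [-8/17 0 -15/17 0; 0 1 0 0; 15/17 0 -8/17 0; 0 0 0 1]
T2·T1 = [-416/425 0 87/425 0; 0 1 0 0; -87/425 0 -416/425 0; 0 0 0 1]
T3·…·T1 = [-416/425 0 87/425 0; 0 1 0 0; -87/425 -1 -416/425 0; 0 0 0 1]
det M = 1; M⁻¹ = [-416/425 -87/425 -87/425 0; 0 1 0 0; 87/425 -416/425 -416/425 0; 0 0 0 1]
M⁻¹ · (24/17, -2, 256/51)ᵀ = (-2, -2, -8/3)ᵀ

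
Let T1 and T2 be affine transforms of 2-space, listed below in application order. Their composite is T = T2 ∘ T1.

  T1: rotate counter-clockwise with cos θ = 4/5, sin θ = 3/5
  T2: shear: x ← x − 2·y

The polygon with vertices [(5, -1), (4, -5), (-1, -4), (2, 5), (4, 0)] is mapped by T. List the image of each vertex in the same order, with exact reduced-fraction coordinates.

image vertices: (1/5, 11/5), (47/5, -8/5), (46/5, -19/5), (-59/5, 26/5), (-8/5, 12/5)

T1 rotate counter-clockwise with cos θ = 4/5, sin θ = 3/5: (5, -1) → (23/5, 11/5); (4, -5) → (31/5, -8/5); (-1, -4) → (8/5, -19/5); (2, 5) → (-7/5, 26/5); (4, 0) → (16/5, 12/5)
T2 shear: x ← x − 2·y: (23/5, 11/5) → (1/5, 11/5); (31/5, -8/5) → (47/5, -8/5); (8/5, -19/5) → (46/5, -19/5); (-7/5, 26/5) → (-59/5, 26/5); (16/5, 12/5) → (-8/5, 12/5)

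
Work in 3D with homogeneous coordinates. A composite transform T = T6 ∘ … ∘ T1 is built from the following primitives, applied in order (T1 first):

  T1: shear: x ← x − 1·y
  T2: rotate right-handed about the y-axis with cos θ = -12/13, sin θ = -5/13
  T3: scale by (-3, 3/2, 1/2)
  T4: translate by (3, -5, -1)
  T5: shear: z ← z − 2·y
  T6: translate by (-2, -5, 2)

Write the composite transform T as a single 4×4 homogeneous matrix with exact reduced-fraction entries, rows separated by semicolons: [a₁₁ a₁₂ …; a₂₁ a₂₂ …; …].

T1 = [1 -1 0 0; 0 1 0 0; 0 0 1 0; 0 0 0 1]
T2·T1 = [-12/13 12/13 -5/13 0; 0 1 0 0; 5/13 -5/13 -12/13 0; 0 0 0 1]
T3·…·T1 = [36/13 -36/13 15/13 0; 0 3/2 0 0; 5/26 -5/26 -6/13 0; 0 0 0 1]
T4·…·T1 = [36/13 -36/13 15/13 3; 0 3/2 0 -5; 5/26 -5/26 -6/13 -1; 0 0 0 1]
T5·…·T1 = [36/13 -36/13 15/13 3; 0 3/2 0 -5; 5/26 -83/26 -6/13 9; 0 0 0 1]
T6·…·T1 = [36/13 -36/13 15/13 1; 0 3/2 0 -10; 5/26 -83/26 -6/13 11; 0 0 0 1]

T = [36/13 -36/13 15/13 1; 0 3/2 0 -10; 5/26 -83/26 -6/13 11; 0 0 0 1]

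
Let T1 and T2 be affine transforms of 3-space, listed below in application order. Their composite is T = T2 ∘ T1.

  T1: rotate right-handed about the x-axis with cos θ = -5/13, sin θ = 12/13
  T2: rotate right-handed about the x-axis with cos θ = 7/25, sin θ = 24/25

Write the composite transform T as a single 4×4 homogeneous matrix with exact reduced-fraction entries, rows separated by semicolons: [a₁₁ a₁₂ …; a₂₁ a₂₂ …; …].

T = [1 0 0 0; 0 -323/325 36/325 0; 0 -36/325 -323/325 0; 0 0 0 1]

T1 = [1 0 0 0; 0 -5/13 -12/13 0; 0 12/13 -5/13 0; 0 0 0 1]
T2·T1 = [1 0 0 0; 0 -323/325 36/325 0; 0 -36/325 -323/325 0; 0 0 0 1]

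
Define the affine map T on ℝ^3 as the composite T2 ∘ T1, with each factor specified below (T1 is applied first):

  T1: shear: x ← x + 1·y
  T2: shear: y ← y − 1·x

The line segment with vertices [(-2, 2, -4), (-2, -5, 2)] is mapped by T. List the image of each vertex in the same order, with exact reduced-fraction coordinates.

image vertices: (0, 2, -4), (-7, 2, 2)

T1 shear: x ← x + 1·y: (-2, 2, -4) → (0, 2, -4); (-2, -5, 2) → (-7, -5, 2)
T2 shear: y ← y − 1·x: (0, 2, -4) → (0, 2, -4); (-7, -5, 2) → (-7, 2, 2)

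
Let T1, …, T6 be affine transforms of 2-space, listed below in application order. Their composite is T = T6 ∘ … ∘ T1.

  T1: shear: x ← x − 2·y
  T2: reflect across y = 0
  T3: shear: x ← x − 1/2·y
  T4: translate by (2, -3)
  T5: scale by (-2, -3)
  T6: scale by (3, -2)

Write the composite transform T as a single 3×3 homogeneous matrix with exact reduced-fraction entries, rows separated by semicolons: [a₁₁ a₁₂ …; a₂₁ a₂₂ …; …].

T = [-6 9 -12; 0 -6 -18; 0 0 1]

T1 = [1 -2 0; 0 1 0; 0 0 1]
T2·T1 = [1 -2 0; 0 -1 0; 0 0 1]
T3·…·T1 = [1 -3/2 0; 0 -1 0; 0 0 1]
T4·…·T1 = [1 -3/2 2; 0 -1 -3; 0 0 1]
T5·…·T1 = [-2 3 -4; 0 3 9; 0 0 1]
T6·…·T1 = [-6 9 -12; 0 -6 -18; 0 0 1]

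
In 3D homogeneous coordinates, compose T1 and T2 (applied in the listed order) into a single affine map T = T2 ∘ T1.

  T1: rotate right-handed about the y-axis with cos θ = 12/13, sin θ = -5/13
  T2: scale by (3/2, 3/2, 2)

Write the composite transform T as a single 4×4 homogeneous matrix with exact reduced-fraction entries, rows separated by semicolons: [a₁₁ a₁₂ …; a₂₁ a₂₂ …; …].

T1 = [12/13 0 -5/13 0; 0 1 0 0; 5/13 0 12/13 0; 0 0 0 1]
T2·T1 = [18/13 0 -15/26 0; 0 3/2 0 0; 10/13 0 24/13 0; 0 0 0 1]

T = [18/13 0 -15/26 0; 0 3/2 0 0; 10/13 0 24/13 0; 0 0 0 1]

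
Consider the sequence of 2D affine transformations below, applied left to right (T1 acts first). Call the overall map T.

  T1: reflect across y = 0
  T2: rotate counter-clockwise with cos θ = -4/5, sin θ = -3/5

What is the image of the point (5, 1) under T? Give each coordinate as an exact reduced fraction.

T1 reflect across y = 0: (5, 1) → (5, -1)
T2 rotate counter-clockwise with cos θ = -4/5, sin θ = -3/5: (5, -1) → (-23/5, -11/5)

T(p) = (-23/5, -11/5)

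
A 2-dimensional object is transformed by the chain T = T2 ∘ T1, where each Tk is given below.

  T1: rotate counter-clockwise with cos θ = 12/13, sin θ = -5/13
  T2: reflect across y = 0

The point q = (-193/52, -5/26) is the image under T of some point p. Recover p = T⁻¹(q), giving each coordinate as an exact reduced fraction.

p = (-7/2, -5/4)

T1 = [12/13 5/13 0; -5/13 12/13 0; 0 0 1]
T2·T1 = [12/13 5/13 0; 5/13 -12/13 0; 0 0 1]
det M = -1; M⁻¹ = [12/13 5/13 0; 5/13 -12/13 0; 0 0 1]
M⁻¹ · (-193/52, -5/26)ᵀ = (-7/2, -5/4)ᵀ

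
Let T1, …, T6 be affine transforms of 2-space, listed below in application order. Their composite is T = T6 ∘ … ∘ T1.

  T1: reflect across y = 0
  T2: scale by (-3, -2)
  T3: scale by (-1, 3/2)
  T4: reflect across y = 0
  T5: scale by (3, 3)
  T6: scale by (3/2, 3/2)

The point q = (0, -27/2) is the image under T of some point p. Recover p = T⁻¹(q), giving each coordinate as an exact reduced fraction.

T1 = [1 0 0; 0 -1 0; 0 0 1]
T2·T1 = [-3 0 0; 0 2 0; 0 0 1]
T3·…·T1 = [3 0 0; 0 3 0; 0 0 1]
T4·…·T1 = [3 0 0; 0 -3 0; 0 0 1]
T5·…·T1 = [9 0 0; 0 -9 0; 0 0 1]
T6·…·T1 = [27/2 0 0; 0 -27/2 0; 0 0 1]
det M = -729/4; M⁻¹ = [2/27 0 0; 0 -2/27 0; 0 0 1]
M⁻¹ · (0, -27/2)ᵀ = (0, 1)ᵀ

p = (0, 1)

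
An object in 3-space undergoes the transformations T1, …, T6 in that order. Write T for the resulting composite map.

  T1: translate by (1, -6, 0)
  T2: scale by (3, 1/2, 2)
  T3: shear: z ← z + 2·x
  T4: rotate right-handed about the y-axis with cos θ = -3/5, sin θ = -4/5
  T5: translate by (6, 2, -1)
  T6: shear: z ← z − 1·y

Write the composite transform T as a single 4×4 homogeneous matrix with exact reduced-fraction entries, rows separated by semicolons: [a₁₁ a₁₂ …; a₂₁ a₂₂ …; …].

T1 = [1 0 0 1; 0 1 0 -6; 0 0 1 0; 0 0 0 1]
T2·T1 = [3 0 0 3; 0 1/2 0 -3; 0 0 2 0; 0 0 0 1]
T3·…·T1 = [3 0 0 3; 0 1/2 0 -3; 6 0 2 6; 0 0 0 1]
T4·…·T1 = [-33/5 0 -8/5 -33/5; 0 1/2 0 -3; -6/5 0 -6/5 -6/5; 0 0 0 1]
T5·…·T1 = [-33/5 0 -8/5 -3/5; 0 1/2 0 -1; -6/5 0 -6/5 -11/5; 0 0 0 1]
T6·…·T1 = [-33/5 0 -8/5 -3/5; 0 1/2 0 -1; -6/5 -1/2 -6/5 -6/5; 0 0 0 1]

T = [-33/5 0 -8/5 -3/5; 0 1/2 0 -1; -6/5 -1/2 -6/5 -6/5; 0 0 0 1]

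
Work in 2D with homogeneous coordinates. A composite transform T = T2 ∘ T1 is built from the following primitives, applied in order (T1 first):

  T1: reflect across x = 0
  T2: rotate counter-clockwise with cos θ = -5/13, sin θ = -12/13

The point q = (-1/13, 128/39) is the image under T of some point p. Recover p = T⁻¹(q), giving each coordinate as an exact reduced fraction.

T1 = [-1 0 0; 0 1 0; 0 0 1]
T2·T1 = [5/13 12/13 0; 12/13 -5/13 0; 0 0 1]
det M = -1; M⁻¹ = [5/13 12/13 0; 12/13 -5/13 0; 0 0 1]
M⁻¹ · (-1/13, 128/39)ᵀ = (3, -4/3)ᵀ

p = (3, -4/3)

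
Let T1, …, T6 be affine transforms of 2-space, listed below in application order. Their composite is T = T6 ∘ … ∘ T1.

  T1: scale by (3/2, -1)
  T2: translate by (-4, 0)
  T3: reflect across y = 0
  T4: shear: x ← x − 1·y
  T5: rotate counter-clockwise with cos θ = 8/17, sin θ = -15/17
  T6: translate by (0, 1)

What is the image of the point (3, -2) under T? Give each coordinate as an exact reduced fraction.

T1 scale by (3/2, -1): (3, -2) → (9/2, 2)
T2 translate by (-4, 0): (9/2, 2) → (1/2, 2)
T3 reflect across y = 0: (1/2, 2) → (1/2, -2)
T4 shear: x ← x − 1·y: (1/2, -2) → (5/2, -2)
T5 rotate counter-clockwise with cos θ = 8/17, sin θ = -15/17: (5/2, -2) → (-10/17, -107/34)
T6 translate by (0, 1): (-10/17, -107/34) → (-10/17, -73/34)

T(p) = (-10/17, -73/34)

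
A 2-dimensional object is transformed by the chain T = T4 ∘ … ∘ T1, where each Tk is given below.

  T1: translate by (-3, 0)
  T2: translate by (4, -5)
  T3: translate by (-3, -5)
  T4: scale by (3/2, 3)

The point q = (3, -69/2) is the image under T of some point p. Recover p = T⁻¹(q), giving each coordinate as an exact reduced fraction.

p = (4, -3/2)

T1 = [1 0 -3; 0 1 0; 0 0 1]
T2·T1 = [1 0 1; 0 1 -5; 0 0 1]
T3·…·T1 = [1 0 -2; 0 1 -10; 0 0 1]
T4·…·T1 = [3/2 0 -3; 0 3 -30; 0 0 1]
det M = 9/2; M⁻¹ = [2/3 0 2; 0 1/3 10; 0 0 1]
M⁻¹ · (3, -69/2)ᵀ = (4, -3/2)ᵀ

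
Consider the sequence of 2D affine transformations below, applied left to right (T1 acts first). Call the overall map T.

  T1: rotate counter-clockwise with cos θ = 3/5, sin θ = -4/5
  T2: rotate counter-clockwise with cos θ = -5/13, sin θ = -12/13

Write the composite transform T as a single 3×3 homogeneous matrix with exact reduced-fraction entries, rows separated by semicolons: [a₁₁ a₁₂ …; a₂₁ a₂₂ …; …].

T = [-63/65 16/65 0; -16/65 -63/65 0; 0 0 1]

T1 = [3/5 4/5 0; -4/5 3/5 0; 0 0 1]
T2·T1 = [-63/65 16/65 0; -16/65 -63/65 0; 0 0 1]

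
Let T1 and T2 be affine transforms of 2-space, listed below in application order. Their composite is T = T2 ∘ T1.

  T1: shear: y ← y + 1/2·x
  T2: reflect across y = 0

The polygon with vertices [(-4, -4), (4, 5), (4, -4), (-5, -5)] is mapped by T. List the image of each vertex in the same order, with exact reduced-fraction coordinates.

T1 shear: y ← y + 1/2·x: (-4, -4) → (-4, -6); (4, 5) → (4, 7); (4, -4) → (4, -2); (-5, -5) → (-5, -15/2)
T2 reflect across y = 0: (-4, -6) → (-4, 6); (4, 7) → (4, -7); (4, -2) → (4, 2); (-5, -15/2) → (-5, 15/2)

image vertices: (-4, 6), (4, -7), (4, 2), (-5, 15/2)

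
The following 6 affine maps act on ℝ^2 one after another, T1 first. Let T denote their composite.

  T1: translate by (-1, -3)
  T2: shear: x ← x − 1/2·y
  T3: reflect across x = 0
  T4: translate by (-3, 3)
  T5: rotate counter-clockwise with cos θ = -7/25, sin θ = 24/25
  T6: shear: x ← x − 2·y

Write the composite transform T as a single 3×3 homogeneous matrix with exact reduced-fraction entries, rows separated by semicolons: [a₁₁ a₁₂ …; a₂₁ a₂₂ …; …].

T1 = [1 0 -1; 0 1 -3; 0 0 1]
T2·T1 = [1 -1/2 1/2; 0 1 -3; 0 0 1]
T3·…·T1 = [-1 1/2 -1/2; 0 1 -3; 0 0 1]
T4·…·T1 = [-1 1/2 -7/2; 0 1 0; 0 0 1]
T5·…·T1 = [7/25 -11/10 49/50; -24/25 1/5 -84/25; 0 0 1]
T6·…·T1 = [11/5 -3/2 77/10; -24/25 1/5 -84/25; 0 0 1]

T = [11/5 -3/2 77/10; -24/25 1/5 -84/25; 0 0 1]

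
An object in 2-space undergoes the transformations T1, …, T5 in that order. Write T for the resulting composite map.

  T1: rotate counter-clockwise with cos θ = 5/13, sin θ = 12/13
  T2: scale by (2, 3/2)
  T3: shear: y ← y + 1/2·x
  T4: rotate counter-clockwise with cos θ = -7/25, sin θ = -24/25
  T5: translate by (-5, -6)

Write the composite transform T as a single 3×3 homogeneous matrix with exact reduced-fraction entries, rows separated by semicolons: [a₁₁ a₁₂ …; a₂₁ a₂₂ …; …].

T1 = [5/13 -12/13 0; 12/13 5/13 0; 0 0 1]
T2·T1 = [10/13 -24/13 0; 18/13 15/26 0; 0 0 1]
T3·…·T1 = [10/13 -24/13 0; 23/13 -9/26 0; 0 0 1]
T4·…·T1 = [482/325 12/65 0; -401/325 243/130 0; 0 0 1]
T5·…·T1 = [482/325 12/65 -5; -401/325 243/130 -6; 0 0 1]

T = [482/325 12/65 -5; -401/325 243/130 -6; 0 0 1]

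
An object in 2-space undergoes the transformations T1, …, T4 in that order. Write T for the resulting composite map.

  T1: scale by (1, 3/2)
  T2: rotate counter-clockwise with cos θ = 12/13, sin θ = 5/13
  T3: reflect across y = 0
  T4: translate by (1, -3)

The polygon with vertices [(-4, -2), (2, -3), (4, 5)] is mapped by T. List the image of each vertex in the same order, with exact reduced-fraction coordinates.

image vertices: (-20/13, 17/13), (119/26, 5/13), (47/26, -149/13)

T1 scale by (1, 3/2): (-4, -2) → (-4, -3); (2, -3) → (2, -9/2); (4, 5) → (4, 15/2)
T2 rotate counter-clockwise with cos θ = 12/13, sin θ = 5/13: (-4, -3) → (-33/13, -56/13); (2, -9/2) → (93/26, -44/13); (4, 15/2) → (21/26, 110/13)
T3 reflect across y = 0: (-33/13, -56/13) → (-33/13, 56/13); (93/26, -44/13) → (93/26, 44/13); (21/26, 110/13) → (21/26, -110/13)
T4 translate by (1, -3): (-33/13, 56/13) → (-20/13, 17/13); (93/26, 44/13) → (119/26, 5/13); (21/26, -110/13) → (47/26, -149/13)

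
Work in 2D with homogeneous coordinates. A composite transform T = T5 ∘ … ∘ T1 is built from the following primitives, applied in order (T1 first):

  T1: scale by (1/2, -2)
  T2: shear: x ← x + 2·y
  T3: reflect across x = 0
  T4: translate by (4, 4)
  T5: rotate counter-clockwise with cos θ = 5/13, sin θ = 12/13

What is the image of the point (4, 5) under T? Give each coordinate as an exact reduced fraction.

T1 scale by (1/2, -2): (4, 5) → (2, -10)
T2 shear: x ← x + 2·y: (2, -10) → (-18, -10)
T3 reflect across x = 0: (-18, -10) → (18, -10)
T4 translate by (4, 4): (18, -10) → (22, -6)
T5 rotate counter-clockwise with cos θ = 5/13, sin θ = 12/13: (22, -6) → (14, 18)

T(p) = (14, 18)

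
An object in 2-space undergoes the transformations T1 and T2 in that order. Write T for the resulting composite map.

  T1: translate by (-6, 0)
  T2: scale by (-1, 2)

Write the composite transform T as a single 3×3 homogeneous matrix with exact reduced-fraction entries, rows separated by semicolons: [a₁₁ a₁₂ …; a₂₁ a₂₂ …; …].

T = [-1 0 6; 0 2 0; 0 0 1]

T1 = [1 0 -6; 0 1 0; 0 0 1]
T2·T1 = [-1 0 6; 0 2 0; 0 0 1]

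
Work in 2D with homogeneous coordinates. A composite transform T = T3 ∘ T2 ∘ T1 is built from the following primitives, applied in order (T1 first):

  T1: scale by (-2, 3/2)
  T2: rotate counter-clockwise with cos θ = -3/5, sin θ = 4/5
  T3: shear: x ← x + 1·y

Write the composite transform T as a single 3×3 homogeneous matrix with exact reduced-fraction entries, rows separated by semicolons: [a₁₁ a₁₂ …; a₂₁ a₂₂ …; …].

T = [-2/5 -21/10 0; -8/5 -9/10 0; 0 0 1]

T1 = [-2 0 0; 0 3/2 0; 0 0 1]
T2·T1 = [6/5 -6/5 0; -8/5 -9/10 0; 0 0 1]
T3·…·T1 = [-2/5 -21/10 0; -8/5 -9/10 0; 0 0 1]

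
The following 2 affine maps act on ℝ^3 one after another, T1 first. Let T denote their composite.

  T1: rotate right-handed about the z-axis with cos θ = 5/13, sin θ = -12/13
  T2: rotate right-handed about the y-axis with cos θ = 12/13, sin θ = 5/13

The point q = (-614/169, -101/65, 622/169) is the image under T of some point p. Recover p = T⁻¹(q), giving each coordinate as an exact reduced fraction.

T1 = [5/13 12/13 0 0; -12/13 5/13 0 0; 0 0 1 0; 0 0 0 1]
T2·T1 = [60/169 144/169 5/13 0; -12/13 5/13 0 0; -25/169 -60/169 12/13 0; 0 0 0 1]
det M = 1; M⁻¹ = [60/169 -12/13 -25/169 0; 144/169 5/13 -60/169 0; 5/13 0 12/13 0; 0 0 0 1]
M⁻¹ · (-614/169, -101/65, 622/169)ᵀ = (-2/5, -5, 2)ᵀ

p = (-2/5, -5, 2)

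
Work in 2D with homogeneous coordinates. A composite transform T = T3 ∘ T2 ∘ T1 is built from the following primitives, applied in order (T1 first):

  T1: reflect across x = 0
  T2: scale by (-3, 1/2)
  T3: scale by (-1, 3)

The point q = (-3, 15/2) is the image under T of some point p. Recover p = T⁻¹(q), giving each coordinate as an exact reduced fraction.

p = (1, 5)

T1 = [-1 0 0; 0 1 0; 0 0 1]
T2·T1 = [3 0 0; 0 1/2 0; 0 0 1]
T3·…·T1 = [-3 0 0; 0 3/2 0; 0 0 1]
det M = -9/2; M⁻¹ = [-1/3 0 0; 0 2/3 0; 0 0 1]
M⁻¹ · (-3, 15/2)ᵀ = (1, 5)ᵀ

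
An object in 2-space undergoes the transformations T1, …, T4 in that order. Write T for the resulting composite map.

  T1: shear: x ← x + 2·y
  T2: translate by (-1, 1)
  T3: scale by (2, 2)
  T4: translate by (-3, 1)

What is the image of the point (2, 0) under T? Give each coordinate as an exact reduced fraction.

T(p) = (-1, 3)

T1 shear: x ← x + 2·y: (2, 0) → (2, 0)
T2 translate by (-1, 1): (2, 0) → (1, 1)
T3 scale by (2, 2): (1, 1) → (2, 2)
T4 translate by (-3, 1): (2, 2) → (-1, 3)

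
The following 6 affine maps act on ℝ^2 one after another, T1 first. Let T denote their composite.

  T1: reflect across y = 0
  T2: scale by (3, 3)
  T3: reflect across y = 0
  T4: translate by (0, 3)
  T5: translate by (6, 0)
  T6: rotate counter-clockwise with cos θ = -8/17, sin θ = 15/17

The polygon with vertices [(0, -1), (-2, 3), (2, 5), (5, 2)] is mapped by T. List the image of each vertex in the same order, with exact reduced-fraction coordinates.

T1 reflect across y = 0: (0, -1) → (0, 1); (-2, 3) → (-2, -3); (2, 5) → (2, -5); (5, 2) → (5, -2)
T2 scale by (3, 3): (0, 1) → (0, 3); (-2, -3) → (-6, -9); (2, -5) → (6, -15); (5, -2) → (15, -6)
T3 reflect across y = 0: (0, 3) → (0, -3); (-6, -9) → (-6, 9); (6, -15) → (6, 15); (15, -6) → (15, 6)
T4 translate by (0, 3): (0, -3) → (0, 0); (-6, 9) → (-6, 12); (6, 15) → (6, 18); (15, 6) → (15, 9)
T5 translate by (6, 0): (0, 0) → (6, 0); (-6, 12) → (0, 12); (6, 18) → (12, 18); (15, 9) → (21, 9)
T6 rotate counter-clockwise with cos θ = -8/17, sin θ = 15/17: (6, 0) → (-48/17, 90/17); (0, 12) → (-180/17, -96/17); (12, 18) → (-366/17, 36/17); (21, 9) → (-303/17, 243/17)

image vertices: (-48/17, 90/17), (-180/17, -96/17), (-366/17, 36/17), (-303/17, 243/17)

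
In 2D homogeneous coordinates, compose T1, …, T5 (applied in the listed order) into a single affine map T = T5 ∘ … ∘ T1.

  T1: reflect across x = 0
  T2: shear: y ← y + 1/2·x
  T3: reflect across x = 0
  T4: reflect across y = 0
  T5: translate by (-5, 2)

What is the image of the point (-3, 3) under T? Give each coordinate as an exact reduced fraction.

T(p) = (-8, -5/2)

T1 reflect across x = 0: (-3, 3) → (3, 3)
T2 shear: y ← y + 1/2·x: (3, 3) → (3, 9/2)
T3 reflect across x = 0: (3, 9/2) → (-3, 9/2)
T4 reflect across y = 0: (-3, 9/2) → (-3, -9/2)
T5 translate by (-5, 2): (-3, -9/2) → (-8, -5/2)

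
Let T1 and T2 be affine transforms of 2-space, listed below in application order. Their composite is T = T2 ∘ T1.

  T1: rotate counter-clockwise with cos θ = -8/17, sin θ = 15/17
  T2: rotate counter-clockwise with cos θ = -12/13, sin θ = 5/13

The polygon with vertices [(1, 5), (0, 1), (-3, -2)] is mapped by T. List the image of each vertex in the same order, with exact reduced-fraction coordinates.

image vertices: (1121/221, -115/221), (220/221, 21/221), (-503/221, 618/221)

T1 rotate counter-clockwise with cos θ = -8/17, sin θ = 15/17: (1, 5) → (-83/17, -25/17); (0, 1) → (-15/17, -8/17); (-3, -2) → (54/17, -29/17)
T2 rotate counter-clockwise with cos θ = -12/13, sin θ = 5/13: (-83/17, -25/17) → (1121/221, -115/221); (-15/17, -8/17) → (220/221, 21/221); (54/17, -29/17) → (-503/221, 618/221)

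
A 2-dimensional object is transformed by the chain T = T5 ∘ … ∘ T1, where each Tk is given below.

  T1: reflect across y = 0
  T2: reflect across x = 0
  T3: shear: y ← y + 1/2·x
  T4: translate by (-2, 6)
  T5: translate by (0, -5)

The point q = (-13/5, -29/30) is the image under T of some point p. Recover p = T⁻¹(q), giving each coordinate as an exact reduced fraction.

p = (3/5, 5/3)

T1 = [1 0 0; 0 -1 0; 0 0 1]
T2·T1 = [-1 0 0; 0 -1 0; 0 0 1]
T3·…·T1 = [-1 0 0; -1/2 -1 0; 0 0 1]
T4·…·T1 = [-1 0 -2; -1/2 -1 6; 0 0 1]
T5·…·T1 = [-1 0 -2; -1/2 -1 1; 0 0 1]
det M = 1; M⁻¹ = [-1 0 -2; 1/2 -1 2; 0 0 1]
M⁻¹ · (-13/5, -29/30)ᵀ = (3/5, 5/3)ᵀ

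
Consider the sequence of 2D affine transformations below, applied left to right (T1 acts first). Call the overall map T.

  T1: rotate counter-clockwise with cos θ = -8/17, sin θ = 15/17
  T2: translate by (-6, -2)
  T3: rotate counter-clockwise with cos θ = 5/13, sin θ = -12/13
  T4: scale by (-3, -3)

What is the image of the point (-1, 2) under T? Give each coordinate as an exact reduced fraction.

T(p) = (4200/221, -3489/221)

T1 rotate counter-clockwise with cos θ = -8/17, sin θ = 15/17: (-1, 2) → (-22/17, -31/17)
T2 translate by (-6, -2): (-22/17, -31/17) → (-124/17, -65/17)
T3 rotate counter-clockwise with cos θ = 5/13, sin θ = -12/13: (-124/17, -65/17) → (-1400/221, 1163/221)
T4 scale by (-3, -3): (-1400/221, 1163/221) → (4200/221, -3489/221)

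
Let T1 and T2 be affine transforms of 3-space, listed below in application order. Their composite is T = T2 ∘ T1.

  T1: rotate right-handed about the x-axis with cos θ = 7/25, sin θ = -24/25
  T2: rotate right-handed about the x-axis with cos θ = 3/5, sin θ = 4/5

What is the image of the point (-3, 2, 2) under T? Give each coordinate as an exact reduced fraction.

T(p) = (-3, 322/125, 146/125)

T1 rotate right-handed about the x-axis with cos θ = 7/25, sin θ = -24/25: (-3, 2, 2) → (-3, 62/25, -34/25)
T2 rotate right-handed about the x-axis with cos θ = 3/5, sin θ = 4/5: (-3, 62/25, -34/25) → (-3, 322/125, 146/125)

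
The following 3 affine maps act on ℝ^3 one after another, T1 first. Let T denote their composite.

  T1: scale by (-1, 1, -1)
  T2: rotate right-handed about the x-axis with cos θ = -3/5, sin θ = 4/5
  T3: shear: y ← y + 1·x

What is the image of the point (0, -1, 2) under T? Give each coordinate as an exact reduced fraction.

T1 scale by (-1, 1, -1): (0, -1, 2) → (0, -1, -2)
T2 rotate right-handed about the x-axis with cos θ = -3/5, sin θ = 4/5: (0, -1, -2) → (0, 11/5, 2/5)
T3 shear: y ← y + 1·x: (0, 11/5, 2/5) → (0, 11/5, 2/5)

T(p) = (0, 11/5, 2/5)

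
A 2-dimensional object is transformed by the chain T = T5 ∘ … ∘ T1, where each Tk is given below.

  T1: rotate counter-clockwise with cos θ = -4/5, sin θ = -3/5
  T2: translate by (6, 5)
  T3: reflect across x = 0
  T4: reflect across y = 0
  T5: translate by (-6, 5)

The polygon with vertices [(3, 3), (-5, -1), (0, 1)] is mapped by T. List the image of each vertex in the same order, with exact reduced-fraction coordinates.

image vertices: (-57/5, 21/5), (-77/5, -19/5), (-63/5, 4/5)

T1 rotate counter-clockwise with cos θ = -4/5, sin θ = -3/5: (3, 3) → (-3/5, -21/5); (-5, -1) → (17/5, 19/5); (0, 1) → (3/5, -4/5)
T2 translate by (6, 5): (-3/5, -21/5) → (27/5, 4/5); (17/5, 19/5) → (47/5, 44/5); (3/5, -4/5) → (33/5, 21/5)
T3 reflect across x = 0: (27/5, 4/5) → (-27/5, 4/5); (47/5, 44/5) → (-47/5, 44/5); (33/5, 21/5) → (-33/5, 21/5)
T4 reflect across y = 0: (-27/5, 4/5) → (-27/5, -4/5); (-47/5, 44/5) → (-47/5, -44/5); (-33/5, 21/5) → (-33/5, -21/5)
T5 translate by (-6, 5): (-27/5, -4/5) → (-57/5, 21/5); (-47/5, -44/5) → (-77/5, -19/5); (-33/5, -21/5) → (-63/5, 4/5)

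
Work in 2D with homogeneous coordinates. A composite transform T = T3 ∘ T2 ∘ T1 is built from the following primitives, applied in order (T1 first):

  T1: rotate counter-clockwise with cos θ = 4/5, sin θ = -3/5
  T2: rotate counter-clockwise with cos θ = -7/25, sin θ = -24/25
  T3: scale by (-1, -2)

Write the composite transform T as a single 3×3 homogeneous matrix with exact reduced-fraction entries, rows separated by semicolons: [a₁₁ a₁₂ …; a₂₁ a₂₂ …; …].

T = [4/5 -3/5 0; 6/5 8/5 0; 0 0 1]

T1 = [4/5 3/5 0; -3/5 4/5 0; 0 0 1]
T2·T1 = [-4/5 3/5 0; -3/5 -4/5 0; 0 0 1]
T3·…·T1 = [4/5 -3/5 0; 6/5 8/5 0; 0 0 1]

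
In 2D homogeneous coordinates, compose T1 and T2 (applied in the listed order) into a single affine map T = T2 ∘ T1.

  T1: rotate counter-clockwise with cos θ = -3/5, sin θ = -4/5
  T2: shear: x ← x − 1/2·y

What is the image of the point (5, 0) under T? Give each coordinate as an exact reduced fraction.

T1 rotate counter-clockwise with cos θ = -3/5, sin θ = -4/5: (5, 0) → (-3, -4)
T2 shear: x ← x − 1/2·y: (-3, -4) → (-1, -4)

T(p) = (-1, -4)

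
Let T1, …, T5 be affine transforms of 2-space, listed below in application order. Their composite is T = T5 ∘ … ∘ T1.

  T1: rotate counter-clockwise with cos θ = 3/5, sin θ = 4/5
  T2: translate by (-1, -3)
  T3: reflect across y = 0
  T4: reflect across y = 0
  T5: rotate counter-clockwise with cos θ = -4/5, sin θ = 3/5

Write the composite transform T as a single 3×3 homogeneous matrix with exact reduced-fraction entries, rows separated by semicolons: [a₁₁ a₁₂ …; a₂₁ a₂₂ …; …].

T1 = [3/5 -4/5 0; 4/5 3/5 0; 0 0 1]
T2·T1 = [3/5 -4/5 -1; 4/5 3/5 -3; 0 0 1]
T3·…·T1 = [3/5 -4/5 -1; -4/5 -3/5 3; 0 0 1]
T4·…·T1 = [3/5 -4/5 -1; 4/5 3/5 -3; 0 0 1]
T5·…·T1 = [-24/25 7/25 13/5; -7/25 -24/25 9/5; 0 0 1]

T = [-24/25 7/25 13/5; -7/25 -24/25 9/5; 0 0 1]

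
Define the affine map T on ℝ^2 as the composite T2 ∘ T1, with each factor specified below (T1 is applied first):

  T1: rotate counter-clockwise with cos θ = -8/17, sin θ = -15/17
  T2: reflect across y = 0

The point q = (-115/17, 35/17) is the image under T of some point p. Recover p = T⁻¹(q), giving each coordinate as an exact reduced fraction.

p = (5, -5)

T1 = [-8/17 15/17 0; -15/17 -8/17 0; 0 0 1]
T2·T1 = [-8/17 15/17 0; 15/17 8/17 0; 0 0 1]
det M = -1; M⁻¹ = [-8/17 15/17 0; 15/17 8/17 0; 0 0 1]
M⁻¹ · (-115/17, 35/17)ᵀ = (5, -5)ᵀ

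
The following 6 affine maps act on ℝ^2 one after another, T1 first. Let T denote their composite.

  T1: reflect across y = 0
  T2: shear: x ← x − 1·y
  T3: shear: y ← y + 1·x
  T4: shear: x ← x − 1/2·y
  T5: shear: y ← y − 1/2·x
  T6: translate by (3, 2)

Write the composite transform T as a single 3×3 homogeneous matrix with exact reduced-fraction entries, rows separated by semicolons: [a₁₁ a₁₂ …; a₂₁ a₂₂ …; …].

T1 = [1 0 0; 0 -1 0; 0 0 1]
T2·T1 = [1 1 0; 0 -1 0; 0 0 1]
T3·…·T1 = [1 1 0; 1 0 0; 0 0 1]
T4·…·T1 = [1/2 1 0; 1 0 0; 0 0 1]
T5·…·T1 = [1/2 1 0; 3/4 -1/2 0; 0 0 1]
T6·…·T1 = [1/2 1 3; 3/4 -1/2 2; 0 0 1]

T = [1/2 1 3; 3/4 -1/2 2; 0 0 1]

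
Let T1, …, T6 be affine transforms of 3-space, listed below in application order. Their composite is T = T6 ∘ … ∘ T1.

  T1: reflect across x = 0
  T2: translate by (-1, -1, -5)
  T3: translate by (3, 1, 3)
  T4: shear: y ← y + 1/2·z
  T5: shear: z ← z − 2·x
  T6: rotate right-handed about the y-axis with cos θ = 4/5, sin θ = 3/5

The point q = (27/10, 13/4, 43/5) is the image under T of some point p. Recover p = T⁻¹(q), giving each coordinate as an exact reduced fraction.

T1 = [-1 0 0 0; 0 1 0 0; 0 0 1 0; 0 0 0 1]
T2·T1 = [-1 0 0 -1; 0 1 0 -1; 0 0 1 -5; 0 0 0 1]
T3·…·T1 = [-1 0 0 2; 0 1 0 0; 0 0 1 -2; 0 0 0 1]
T4·…·T1 = [-1 0 0 2; 0 1 1/2 -1; 0 0 1 -2; 0 0 0 1]
T5·…·T1 = [-1 0 0 2; 0 1 1/2 -1; 2 0 1 -6; 0 0 0 1]
T6·…·T1 = [2/5 0 3/5 -2; 0 1 1/2 -1; 11/5 0 4/5 -6; 0 0 0 1]
det M = -1; M⁻¹ = [-4/5 0 3/5 2; -11/10 1 1/5 0; 11/5 0 -2/5 2; 0 0 0 1]
M⁻¹ · (27/10, 13/4, 43/5)ᵀ = (5, 2, 9/2)ᵀ

p = (5, 2, 9/2)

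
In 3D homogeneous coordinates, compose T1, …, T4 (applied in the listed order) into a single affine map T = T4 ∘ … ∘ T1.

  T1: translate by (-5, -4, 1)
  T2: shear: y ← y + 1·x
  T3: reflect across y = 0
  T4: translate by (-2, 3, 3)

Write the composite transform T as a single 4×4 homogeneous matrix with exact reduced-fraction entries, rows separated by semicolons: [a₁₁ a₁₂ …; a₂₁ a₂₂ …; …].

T = [1 0 0 -7; -1 -1 0 12; 0 0 1 4; 0 0 0 1]

T1 = [1 0 0 -5; 0 1 0 -4; 0 0 1 1; 0 0 0 1]
T2·T1 = [1 0 0 -5; 1 1 0 -9; 0 0 1 1; 0 0 0 1]
T3·…·T1 = [1 0 0 -5; -1 -1 0 9; 0 0 1 1; 0 0 0 1]
T4·…·T1 = [1 0 0 -7; -1 -1 0 12; 0 0 1 4; 0 0 0 1]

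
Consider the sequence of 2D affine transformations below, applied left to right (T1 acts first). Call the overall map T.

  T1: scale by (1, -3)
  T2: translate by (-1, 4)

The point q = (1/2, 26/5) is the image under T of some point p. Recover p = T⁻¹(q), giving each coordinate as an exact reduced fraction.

p = (3/2, -2/5)

T1 = [1 0 0; 0 -3 0; 0 0 1]
T2·T1 = [1 0 -1; 0 -3 4; 0 0 1]
det M = -3; M⁻¹ = [1 0 1; 0 -1/3 4/3; 0 0 1]
M⁻¹ · (1/2, 26/5)ᵀ = (3/2, -2/5)ᵀ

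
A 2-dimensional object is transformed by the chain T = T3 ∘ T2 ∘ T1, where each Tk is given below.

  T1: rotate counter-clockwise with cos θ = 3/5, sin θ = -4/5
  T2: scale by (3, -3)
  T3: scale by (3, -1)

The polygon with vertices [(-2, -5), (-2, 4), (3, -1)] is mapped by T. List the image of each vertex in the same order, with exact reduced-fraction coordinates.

image vertices: (-234/5, -21/5), (18, 12), (9, -9)

T1 rotate counter-clockwise with cos θ = 3/5, sin θ = -4/5: (-2, -5) → (-26/5, -7/5); (-2, 4) → (2, 4); (3, -1) → (1, -3)
T2 scale by (3, -3): (-26/5, -7/5) → (-78/5, 21/5); (2, 4) → (6, -12); (1, -3) → (3, 9)
T3 scale by (3, -1): (-78/5, 21/5) → (-234/5, -21/5); (6, -12) → (18, 12); (3, 9) → (9, -9)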